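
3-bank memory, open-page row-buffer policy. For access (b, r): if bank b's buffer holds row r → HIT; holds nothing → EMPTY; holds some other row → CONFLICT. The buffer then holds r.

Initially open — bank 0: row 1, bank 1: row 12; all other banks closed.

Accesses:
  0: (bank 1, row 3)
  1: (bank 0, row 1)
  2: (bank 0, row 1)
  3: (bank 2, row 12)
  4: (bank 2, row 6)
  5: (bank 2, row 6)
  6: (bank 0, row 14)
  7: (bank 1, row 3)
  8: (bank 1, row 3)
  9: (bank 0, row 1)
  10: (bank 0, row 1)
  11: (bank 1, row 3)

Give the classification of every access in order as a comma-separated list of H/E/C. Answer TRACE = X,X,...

0: bank 1 row 3 — prev 12 → CONFLICT
1: bank 0 row 1 — prev 1 → HIT
2: bank 0 row 1 — prev 1 → HIT
3: bank 2 row 12 — prev None → EMPTY
4: bank 2 row 6 — prev 12 → CONFLICT
5: bank 2 row 6 — prev 6 → HIT
6: bank 0 row 14 — prev 1 → CONFLICT
7: bank 1 row 3 — prev 3 → HIT
8: bank 1 row 3 — prev 3 → HIT
9: bank 0 row 1 — prev 14 → CONFLICT
10: bank 0 row 1 — prev 1 → HIT
11: bank 1 row 3 — prev 3 → HIT

TRACE = C,H,H,E,C,H,C,H,H,C,H,H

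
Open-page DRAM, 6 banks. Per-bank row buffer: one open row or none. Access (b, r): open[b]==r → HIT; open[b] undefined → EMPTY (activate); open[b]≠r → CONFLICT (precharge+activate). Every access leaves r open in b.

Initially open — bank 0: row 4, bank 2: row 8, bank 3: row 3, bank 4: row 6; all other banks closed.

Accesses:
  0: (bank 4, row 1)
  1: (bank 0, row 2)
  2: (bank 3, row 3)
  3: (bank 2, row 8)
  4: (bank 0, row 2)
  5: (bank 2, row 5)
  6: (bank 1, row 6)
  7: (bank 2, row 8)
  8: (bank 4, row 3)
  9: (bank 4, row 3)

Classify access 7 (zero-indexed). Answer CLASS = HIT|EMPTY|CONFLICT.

CLASS = CONFLICT

#0 (4,1) C  (was 6)
#1 (0,2) C  (was 4)
#2 (3,3) H  (was 3)
#3 (2,8) H  (was 8)
#4 (0,2) H  (was 2)
#5 (2,5) C  (was 8)
#6 (1,6) E
#7 (2,8) C  (was 5)
#8 (4,3) C  (was 1)
#9 (4,3) H  (was 3)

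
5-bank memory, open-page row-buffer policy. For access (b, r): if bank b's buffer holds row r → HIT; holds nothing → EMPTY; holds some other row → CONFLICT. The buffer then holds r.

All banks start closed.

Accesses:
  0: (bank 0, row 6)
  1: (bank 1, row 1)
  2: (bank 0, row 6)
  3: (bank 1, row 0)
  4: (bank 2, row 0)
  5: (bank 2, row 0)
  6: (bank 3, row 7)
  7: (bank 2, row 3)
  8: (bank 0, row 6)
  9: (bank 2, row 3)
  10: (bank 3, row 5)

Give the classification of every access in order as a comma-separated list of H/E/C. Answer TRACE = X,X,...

TRACE = E,E,H,C,E,H,E,C,H,H,C

step 0: bank0 None->6 [EMPTY]
step 1: bank1 None->1 [EMPTY]
step 2: bank0 6->6 [HIT]
step 3: bank1 1->0 [CONFLICT]
step 4: bank2 None->0 [EMPTY]
step 5: bank2 0->0 [HIT]
step 6: bank3 None->7 [EMPTY]
step 7: bank2 0->3 [CONFLICT]
step 8: bank0 6->6 [HIT]
step 9: bank2 3->3 [HIT]
step 10: bank3 7->5 [CONFLICT]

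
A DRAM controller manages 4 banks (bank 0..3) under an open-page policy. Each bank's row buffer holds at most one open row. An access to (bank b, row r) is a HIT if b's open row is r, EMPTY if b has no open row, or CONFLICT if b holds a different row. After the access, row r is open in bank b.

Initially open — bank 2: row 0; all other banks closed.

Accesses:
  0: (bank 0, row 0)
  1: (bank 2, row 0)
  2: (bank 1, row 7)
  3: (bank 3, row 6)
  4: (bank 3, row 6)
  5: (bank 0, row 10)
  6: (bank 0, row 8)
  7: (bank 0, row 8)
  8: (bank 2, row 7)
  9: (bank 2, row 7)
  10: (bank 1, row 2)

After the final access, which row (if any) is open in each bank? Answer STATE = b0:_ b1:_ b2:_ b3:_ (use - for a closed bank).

#0 (0,0) E
#1 (2,0) H  (was 0)
#2 (1,7) E
#3 (3,6) E
#4 (3,6) H  (was 6)
#5 (0,10) C  (was 0)
#6 (0,8) C  (was 10)
#7 (0,8) H  (was 8)
#8 (2,7) C  (was 0)
#9 (2,7) H  (was 7)
#10 (1,2) C  (was 7)

STATE = b0:8 b1:2 b2:7 b3:6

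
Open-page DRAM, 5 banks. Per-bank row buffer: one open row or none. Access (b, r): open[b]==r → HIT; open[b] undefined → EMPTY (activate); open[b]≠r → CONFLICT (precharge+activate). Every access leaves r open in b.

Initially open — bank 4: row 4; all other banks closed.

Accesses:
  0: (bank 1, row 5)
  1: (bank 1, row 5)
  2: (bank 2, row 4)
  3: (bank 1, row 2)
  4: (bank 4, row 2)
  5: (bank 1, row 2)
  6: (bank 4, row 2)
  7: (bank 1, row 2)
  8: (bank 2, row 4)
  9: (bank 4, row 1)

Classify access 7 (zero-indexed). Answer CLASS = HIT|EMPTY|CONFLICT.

0: bank 1 row 5 — prev None → EMPTY
1: bank 1 row 5 — prev 5 → HIT
2: bank 2 row 4 — prev None → EMPTY
3: bank 1 row 2 — prev 5 → CONFLICT
4: bank 4 row 2 — prev 4 → CONFLICT
5: bank 1 row 2 — prev 2 → HIT
6: bank 4 row 2 — prev 2 → HIT
7: bank 1 row 2 — prev 2 → HIT
8: bank 2 row 4 — prev 4 → HIT
9: bank 4 row 1 — prev 2 → CONFLICT

CLASS = HIT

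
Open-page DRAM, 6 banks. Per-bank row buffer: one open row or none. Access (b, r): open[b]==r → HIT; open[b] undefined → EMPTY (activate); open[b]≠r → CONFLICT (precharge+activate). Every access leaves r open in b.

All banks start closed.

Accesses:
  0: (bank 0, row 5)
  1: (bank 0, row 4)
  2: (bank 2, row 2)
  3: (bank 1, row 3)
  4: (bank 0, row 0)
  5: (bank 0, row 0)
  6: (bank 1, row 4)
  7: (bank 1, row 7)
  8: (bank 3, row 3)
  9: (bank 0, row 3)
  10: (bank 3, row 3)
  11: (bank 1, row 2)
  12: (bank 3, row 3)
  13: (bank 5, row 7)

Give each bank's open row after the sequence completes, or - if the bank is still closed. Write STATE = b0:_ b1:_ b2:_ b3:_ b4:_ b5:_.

STATE = b0:3 b1:2 b2:2 b3:3 b4:- b5:7

0: bank 0 row 5 — prev None → EMPTY
1: bank 0 row 4 — prev 5 → CONFLICT
2: bank 2 row 2 — prev None → EMPTY
3: bank 1 row 3 — prev None → EMPTY
4: bank 0 row 0 — prev 4 → CONFLICT
5: bank 0 row 0 — prev 0 → HIT
6: bank 1 row 4 — prev 3 → CONFLICT
7: bank 1 row 7 — prev 4 → CONFLICT
8: bank 3 row 3 — prev None → EMPTY
9: bank 0 row 3 — prev 0 → CONFLICT
10: bank 3 row 3 — prev 3 → HIT
11: bank 1 row 2 — prev 7 → CONFLICT
12: bank 3 row 3 — prev 3 → HIT
13: bank 5 row 7 — prev None → EMPTY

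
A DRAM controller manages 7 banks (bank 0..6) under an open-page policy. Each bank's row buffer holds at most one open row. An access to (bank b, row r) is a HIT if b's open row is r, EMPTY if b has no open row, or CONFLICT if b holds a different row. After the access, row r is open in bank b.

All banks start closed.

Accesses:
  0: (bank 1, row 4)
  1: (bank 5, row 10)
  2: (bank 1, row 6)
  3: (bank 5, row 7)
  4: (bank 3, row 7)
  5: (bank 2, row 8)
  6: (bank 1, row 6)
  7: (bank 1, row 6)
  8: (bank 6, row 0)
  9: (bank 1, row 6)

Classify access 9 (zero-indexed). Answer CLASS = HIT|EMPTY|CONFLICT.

CLASS = HIT

  [0] b1 r4: no row ⇒ E
  [1] b5 r10: no row ⇒ E
  [2] b1 r6: had r4 ⇒ C
  [3] b5 r7: had r10 ⇒ C
  [4] b3 r7: no row ⇒ E
  [5] b2 r8: no row ⇒ E
  [6] b1 r6: had r6 ⇒ H
  [7] b1 r6: had r6 ⇒ H
  [8] b6 r0: no row ⇒ E
  [9] b1 r6: had r6 ⇒ H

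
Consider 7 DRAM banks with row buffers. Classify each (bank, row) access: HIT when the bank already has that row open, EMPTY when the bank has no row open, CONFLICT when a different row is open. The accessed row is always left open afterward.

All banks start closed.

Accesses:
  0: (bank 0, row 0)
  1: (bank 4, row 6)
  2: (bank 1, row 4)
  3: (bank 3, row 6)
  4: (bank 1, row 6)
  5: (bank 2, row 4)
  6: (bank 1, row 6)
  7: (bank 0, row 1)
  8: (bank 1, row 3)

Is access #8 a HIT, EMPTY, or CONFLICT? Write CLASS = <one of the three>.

step 0: bank0 None->0 [EMPTY]
step 1: bank4 None->6 [EMPTY]
step 2: bank1 None->4 [EMPTY]
step 3: bank3 None->6 [EMPTY]
step 4: bank1 4->6 [CONFLICT]
step 5: bank2 None->4 [EMPTY]
step 6: bank1 6->6 [HIT]
step 7: bank0 0->1 [CONFLICT]
step 8: bank1 6->3 [CONFLICT]

CLASS = CONFLICT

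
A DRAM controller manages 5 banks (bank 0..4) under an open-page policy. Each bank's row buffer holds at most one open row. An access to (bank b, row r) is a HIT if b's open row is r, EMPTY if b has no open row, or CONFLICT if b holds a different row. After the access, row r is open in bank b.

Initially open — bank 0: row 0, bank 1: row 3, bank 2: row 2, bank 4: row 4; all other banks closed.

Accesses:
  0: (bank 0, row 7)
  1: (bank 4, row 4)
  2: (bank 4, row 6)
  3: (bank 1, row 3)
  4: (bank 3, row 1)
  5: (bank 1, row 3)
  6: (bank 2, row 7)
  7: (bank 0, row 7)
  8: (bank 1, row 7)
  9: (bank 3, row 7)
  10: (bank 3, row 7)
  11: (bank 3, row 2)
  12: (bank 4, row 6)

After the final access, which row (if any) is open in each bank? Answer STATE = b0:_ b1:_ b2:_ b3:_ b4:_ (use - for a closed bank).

STATE = b0:7 b1:7 b2:7 b3:2 b4:6

0: bank 0 row 7 — prev 0 → CONFLICT
1: bank 4 row 4 — prev 4 → HIT
2: bank 4 row 6 — prev 4 → CONFLICT
3: bank 1 row 3 — prev 3 → HIT
4: bank 3 row 1 — prev None → EMPTY
5: bank 1 row 3 — prev 3 → HIT
6: bank 2 row 7 — prev 2 → CONFLICT
7: bank 0 row 7 — prev 7 → HIT
8: bank 1 row 7 — prev 3 → CONFLICT
9: bank 3 row 7 — prev 1 → CONFLICT
10: bank 3 row 7 — prev 7 → HIT
11: bank 3 row 2 — prev 7 → CONFLICT
12: bank 4 row 6 — prev 6 → HIT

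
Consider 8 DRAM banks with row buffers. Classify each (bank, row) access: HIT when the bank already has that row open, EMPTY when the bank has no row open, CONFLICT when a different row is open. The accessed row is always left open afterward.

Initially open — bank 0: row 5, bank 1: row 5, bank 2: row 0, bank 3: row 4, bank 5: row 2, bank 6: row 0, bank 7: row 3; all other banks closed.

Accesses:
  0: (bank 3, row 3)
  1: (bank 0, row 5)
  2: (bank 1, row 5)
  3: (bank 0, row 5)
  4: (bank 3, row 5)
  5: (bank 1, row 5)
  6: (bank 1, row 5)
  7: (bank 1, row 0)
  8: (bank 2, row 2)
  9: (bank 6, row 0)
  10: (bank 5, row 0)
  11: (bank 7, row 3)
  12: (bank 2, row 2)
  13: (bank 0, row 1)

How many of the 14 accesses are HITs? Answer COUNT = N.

#0 (3,3) C  (was 4)
#1 (0,5) H  (was 5)
#2 (1,5) H  (was 5)
#3 (0,5) H  (was 5)
#4 (3,5) C  (was 3)
#5 (1,5) H  (was 5)
#6 (1,5) H  (was 5)
#7 (1,0) C  (was 5)
#8 (2,2) C  (was 0)
#9 (6,0) H  (was 0)
#10 (5,0) C  (was 2)
#11 (7,3) H  (was 3)
#12 (2,2) H  (was 2)
#13 (0,1) C  (was 5)

COUNT = 8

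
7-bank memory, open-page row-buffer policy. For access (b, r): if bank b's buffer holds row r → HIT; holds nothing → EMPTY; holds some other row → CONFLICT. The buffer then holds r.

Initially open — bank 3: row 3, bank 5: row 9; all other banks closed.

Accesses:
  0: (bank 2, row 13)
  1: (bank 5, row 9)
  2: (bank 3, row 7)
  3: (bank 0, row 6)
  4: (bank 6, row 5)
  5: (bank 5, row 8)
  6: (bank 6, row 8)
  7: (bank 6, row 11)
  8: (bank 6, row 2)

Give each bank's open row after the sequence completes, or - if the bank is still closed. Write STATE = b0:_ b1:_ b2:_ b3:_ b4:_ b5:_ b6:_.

0: bank 2 row 13 — prev None → EMPTY
1: bank 5 row 9 — prev 9 → HIT
2: bank 3 row 7 — prev 3 → CONFLICT
3: bank 0 row 6 — prev None → EMPTY
4: bank 6 row 5 — prev None → EMPTY
5: bank 5 row 8 — prev 9 → CONFLICT
6: bank 6 row 8 — prev 5 → CONFLICT
7: bank 6 row 11 — prev 8 → CONFLICT
8: bank 6 row 2 — prev 11 → CONFLICT

STATE = b0:6 b1:- b2:13 b3:7 b4:- b5:8 b6:2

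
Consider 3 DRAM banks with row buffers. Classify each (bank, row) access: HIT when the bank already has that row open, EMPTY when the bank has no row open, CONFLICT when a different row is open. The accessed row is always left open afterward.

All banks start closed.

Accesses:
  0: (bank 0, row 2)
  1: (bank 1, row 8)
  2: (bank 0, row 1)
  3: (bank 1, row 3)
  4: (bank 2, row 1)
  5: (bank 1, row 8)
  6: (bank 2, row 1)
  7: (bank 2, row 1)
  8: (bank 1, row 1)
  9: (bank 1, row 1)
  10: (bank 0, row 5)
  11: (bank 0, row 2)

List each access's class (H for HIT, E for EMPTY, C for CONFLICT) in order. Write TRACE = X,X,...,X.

  [0] b0 r2: no row ⇒ E
  [1] b1 r8: no row ⇒ E
  [2] b0 r1: had r2 ⇒ C
  [3] b1 r3: had r8 ⇒ C
  [4] b2 r1: no row ⇒ E
  [5] b1 r8: had r3 ⇒ C
  [6] b2 r1: had r1 ⇒ H
  [7] b2 r1: had r1 ⇒ H
  [8] b1 r1: had r8 ⇒ C
  [9] b1 r1: had r1 ⇒ H
  [10] b0 r5: had r1 ⇒ C
  [11] b0 r2: had r5 ⇒ C

TRACE = E,E,C,C,E,C,H,H,C,H,C,C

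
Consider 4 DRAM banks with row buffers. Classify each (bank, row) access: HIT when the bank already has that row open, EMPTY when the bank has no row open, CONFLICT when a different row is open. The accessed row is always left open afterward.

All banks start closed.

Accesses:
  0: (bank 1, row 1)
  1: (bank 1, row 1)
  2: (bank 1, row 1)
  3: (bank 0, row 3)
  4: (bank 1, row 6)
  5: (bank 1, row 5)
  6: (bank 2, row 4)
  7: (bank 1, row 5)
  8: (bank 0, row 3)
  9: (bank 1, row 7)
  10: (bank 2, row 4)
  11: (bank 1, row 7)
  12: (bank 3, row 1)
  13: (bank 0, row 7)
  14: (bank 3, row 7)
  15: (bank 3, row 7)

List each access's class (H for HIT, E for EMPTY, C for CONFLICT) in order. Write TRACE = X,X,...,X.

#0 (1,1) E
#1 (1,1) H  (was 1)
#2 (1,1) H  (was 1)
#3 (0,3) E
#4 (1,6) C  (was 1)
#5 (1,5) C  (was 6)
#6 (2,4) E
#7 (1,5) H  (was 5)
#8 (0,3) H  (was 3)
#9 (1,7) C  (was 5)
#10 (2,4) H  (was 4)
#11 (1,7) H  (was 7)
#12 (3,1) E
#13 (0,7) C  (was 3)
#14 (3,7) C  (was 1)
#15 (3,7) H  (was 7)

TRACE = E,H,H,E,C,C,E,H,H,C,H,H,E,C,C,H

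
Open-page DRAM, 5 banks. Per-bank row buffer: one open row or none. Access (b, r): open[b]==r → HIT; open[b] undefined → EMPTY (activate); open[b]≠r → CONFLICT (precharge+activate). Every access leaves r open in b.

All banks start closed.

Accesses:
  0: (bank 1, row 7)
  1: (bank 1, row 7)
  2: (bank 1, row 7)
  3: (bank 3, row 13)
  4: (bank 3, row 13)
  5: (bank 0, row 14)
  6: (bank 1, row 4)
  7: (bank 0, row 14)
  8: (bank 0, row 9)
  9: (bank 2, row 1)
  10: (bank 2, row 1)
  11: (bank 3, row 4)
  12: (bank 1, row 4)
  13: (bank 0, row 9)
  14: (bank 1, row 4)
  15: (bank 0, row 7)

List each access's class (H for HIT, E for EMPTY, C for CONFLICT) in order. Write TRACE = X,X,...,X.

TRACE = E,H,H,E,H,E,C,H,C,E,H,C,H,H,H,C

0: bank 1 row 7 — prev None → EMPTY
1: bank 1 row 7 — prev 7 → HIT
2: bank 1 row 7 — prev 7 → HIT
3: bank 3 row 13 — prev None → EMPTY
4: bank 3 row 13 — prev 13 → HIT
5: bank 0 row 14 — prev None → EMPTY
6: bank 1 row 4 — prev 7 → CONFLICT
7: bank 0 row 14 — prev 14 → HIT
8: bank 0 row 9 — prev 14 → CONFLICT
9: bank 2 row 1 — prev None → EMPTY
10: bank 2 row 1 — prev 1 → HIT
11: bank 3 row 4 — prev 13 → CONFLICT
12: bank 1 row 4 — prev 4 → HIT
13: bank 0 row 9 — prev 9 → HIT
14: bank 1 row 4 — prev 4 → HIT
15: bank 0 row 7 — prev 9 → CONFLICT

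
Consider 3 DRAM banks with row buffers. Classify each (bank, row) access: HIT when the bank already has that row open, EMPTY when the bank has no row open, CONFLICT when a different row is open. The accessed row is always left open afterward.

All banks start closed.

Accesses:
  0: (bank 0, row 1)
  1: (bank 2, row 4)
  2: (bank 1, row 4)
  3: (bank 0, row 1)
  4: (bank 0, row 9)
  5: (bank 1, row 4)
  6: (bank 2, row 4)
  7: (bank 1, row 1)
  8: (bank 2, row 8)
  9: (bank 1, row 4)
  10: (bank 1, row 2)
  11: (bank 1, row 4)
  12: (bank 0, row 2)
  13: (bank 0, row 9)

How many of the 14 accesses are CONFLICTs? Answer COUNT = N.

step 0: bank0 None->1 [EMPTY]
step 1: bank2 None->4 [EMPTY]
step 2: bank1 None->4 [EMPTY]
step 3: bank0 1->1 [HIT]
step 4: bank0 1->9 [CONFLICT]
step 5: bank1 4->4 [HIT]
step 6: bank2 4->4 [HIT]
step 7: bank1 4->1 [CONFLICT]
step 8: bank2 4->8 [CONFLICT]
step 9: bank1 1->4 [CONFLICT]
step 10: bank1 4->2 [CONFLICT]
step 11: bank1 2->4 [CONFLICT]
step 12: bank0 9->2 [CONFLICT]
step 13: bank0 2->9 [CONFLICT]

COUNT = 8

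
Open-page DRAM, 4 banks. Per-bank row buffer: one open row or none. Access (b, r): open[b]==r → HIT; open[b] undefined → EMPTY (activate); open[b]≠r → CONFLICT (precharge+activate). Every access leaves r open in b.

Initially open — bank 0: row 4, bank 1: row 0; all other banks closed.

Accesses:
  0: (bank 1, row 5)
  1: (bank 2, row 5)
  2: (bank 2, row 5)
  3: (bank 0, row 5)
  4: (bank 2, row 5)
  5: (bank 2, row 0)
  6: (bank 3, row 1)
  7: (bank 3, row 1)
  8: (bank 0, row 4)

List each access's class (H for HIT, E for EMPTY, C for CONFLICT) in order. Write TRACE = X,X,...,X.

  [0] b1 r5: had r0 ⇒ C
  [1] b2 r5: no row ⇒ E
  [2] b2 r5: had r5 ⇒ H
  [3] b0 r5: had r4 ⇒ C
  [4] b2 r5: had r5 ⇒ H
  [5] b2 r0: had r5 ⇒ C
  [6] b3 r1: no row ⇒ E
  [7] b3 r1: had r1 ⇒ H
  [8] b0 r4: had r5 ⇒ C

TRACE = C,E,H,C,H,C,E,H,C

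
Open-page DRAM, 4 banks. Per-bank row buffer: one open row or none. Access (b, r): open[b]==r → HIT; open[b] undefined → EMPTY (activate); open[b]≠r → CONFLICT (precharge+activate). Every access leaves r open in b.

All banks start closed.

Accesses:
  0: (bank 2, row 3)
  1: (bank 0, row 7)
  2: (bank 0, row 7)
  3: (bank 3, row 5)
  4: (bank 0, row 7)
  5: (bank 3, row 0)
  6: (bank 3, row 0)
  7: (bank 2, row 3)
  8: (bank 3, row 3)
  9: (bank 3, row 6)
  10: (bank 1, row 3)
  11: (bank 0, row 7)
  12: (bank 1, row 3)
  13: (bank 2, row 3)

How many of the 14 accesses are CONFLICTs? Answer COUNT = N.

COUNT = 3

#0 (2,3) E
#1 (0,7) E
#2 (0,7) H  (was 7)
#3 (3,5) E
#4 (0,7) H  (was 7)
#5 (3,0) C  (was 5)
#6 (3,0) H  (was 0)
#7 (2,3) H  (was 3)
#8 (3,3) C  (was 0)
#9 (3,6) C  (was 3)
#10 (1,3) E
#11 (0,7) H  (was 7)
#12 (1,3) H  (was 3)
#13 (2,3) H  (was 3)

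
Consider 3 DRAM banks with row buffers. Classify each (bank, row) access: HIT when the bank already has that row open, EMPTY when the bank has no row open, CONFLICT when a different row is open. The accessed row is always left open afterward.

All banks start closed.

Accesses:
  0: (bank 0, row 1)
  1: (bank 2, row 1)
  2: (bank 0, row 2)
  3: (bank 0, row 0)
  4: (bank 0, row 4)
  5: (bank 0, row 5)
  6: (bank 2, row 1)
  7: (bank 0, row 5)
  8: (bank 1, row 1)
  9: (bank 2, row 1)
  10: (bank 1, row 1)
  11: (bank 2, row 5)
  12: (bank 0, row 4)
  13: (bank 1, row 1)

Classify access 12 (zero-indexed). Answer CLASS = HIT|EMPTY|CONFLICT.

CLASS = CONFLICT

step 0: bank0 None->1 [EMPTY]
step 1: bank2 None->1 [EMPTY]
step 2: bank0 1->2 [CONFLICT]
step 3: bank0 2->0 [CONFLICT]
step 4: bank0 0->4 [CONFLICT]
step 5: bank0 4->5 [CONFLICT]
step 6: bank2 1->1 [HIT]
step 7: bank0 5->5 [HIT]
step 8: bank1 None->1 [EMPTY]
step 9: bank2 1->1 [HIT]
step 10: bank1 1->1 [HIT]
step 11: bank2 1->5 [CONFLICT]
step 12: bank0 5->4 [CONFLICT]
step 13: bank1 1->1 [HIT]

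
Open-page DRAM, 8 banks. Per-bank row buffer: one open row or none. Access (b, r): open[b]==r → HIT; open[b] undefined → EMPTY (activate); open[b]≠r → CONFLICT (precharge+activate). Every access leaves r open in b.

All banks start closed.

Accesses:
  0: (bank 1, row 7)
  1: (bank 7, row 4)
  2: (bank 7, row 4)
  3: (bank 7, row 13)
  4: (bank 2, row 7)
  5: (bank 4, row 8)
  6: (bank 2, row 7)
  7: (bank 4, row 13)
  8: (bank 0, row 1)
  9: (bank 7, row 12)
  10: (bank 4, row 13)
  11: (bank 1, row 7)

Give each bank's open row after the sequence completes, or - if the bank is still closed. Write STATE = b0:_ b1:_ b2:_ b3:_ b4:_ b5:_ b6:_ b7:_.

#0 (1,7) E
#1 (7,4) E
#2 (7,4) H  (was 4)
#3 (7,13) C  (was 4)
#4 (2,7) E
#5 (4,8) E
#6 (2,7) H  (was 7)
#7 (4,13) C  (was 8)
#8 (0,1) E
#9 (7,12) C  (was 13)
#10 (4,13) H  (was 13)
#11 (1,7) H  (was 7)

STATE = b0:1 b1:7 b2:7 b3:- b4:13 b5:- b6:- b7:12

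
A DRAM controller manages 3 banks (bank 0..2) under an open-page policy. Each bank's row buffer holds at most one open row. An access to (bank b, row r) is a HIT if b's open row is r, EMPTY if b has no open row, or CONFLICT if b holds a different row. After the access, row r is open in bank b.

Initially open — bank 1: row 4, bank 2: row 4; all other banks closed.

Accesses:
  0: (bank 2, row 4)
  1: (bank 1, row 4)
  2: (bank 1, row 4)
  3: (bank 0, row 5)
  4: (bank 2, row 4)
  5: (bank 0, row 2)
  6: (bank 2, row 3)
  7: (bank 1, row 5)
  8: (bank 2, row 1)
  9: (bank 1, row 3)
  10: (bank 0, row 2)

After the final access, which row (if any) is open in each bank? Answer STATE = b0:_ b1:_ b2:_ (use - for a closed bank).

STATE = b0:2 b1:3 b2:1

step 0: bank2 4->4 [HIT]
step 1: bank1 4->4 [HIT]
step 2: bank1 4->4 [HIT]
step 3: bank0 None->5 [EMPTY]
step 4: bank2 4->4 [HIT]
step 5: bank0 5->2 [CONFLICT]
step 6: bank2 4->3 [CONFLICT]
step 7: bank1 4->5 [CONFLICT]
step 8: bank2 3->1 [CONFLICT]
step 9: bank1 5->3 [CONFLICT]
step 10: bank0 2->2 [HIT]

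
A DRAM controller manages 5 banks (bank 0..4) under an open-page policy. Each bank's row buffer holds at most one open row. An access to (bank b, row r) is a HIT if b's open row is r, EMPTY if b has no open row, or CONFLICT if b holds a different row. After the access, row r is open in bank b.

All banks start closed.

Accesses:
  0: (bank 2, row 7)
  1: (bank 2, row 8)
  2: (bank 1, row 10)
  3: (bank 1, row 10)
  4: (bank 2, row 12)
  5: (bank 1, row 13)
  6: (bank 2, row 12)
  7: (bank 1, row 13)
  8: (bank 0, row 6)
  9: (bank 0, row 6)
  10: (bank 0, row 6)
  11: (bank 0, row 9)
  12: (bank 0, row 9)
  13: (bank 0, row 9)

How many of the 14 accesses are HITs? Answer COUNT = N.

COUNT = 7

  [0] b2 r7: no row ⇒ E
  [1] b2 r8: had r7 ⇒ C
  [2] b1 r10: no row ⇒ E
  [3] b1 r10: had r10 ⇒ H
  [4] b2 r12: had r8 ⇒ C
  [5] b1 r13: had r10 ⇒ C
  [6] b2 r12: had r12 ⇒ H
  [7] b1 r13: had r13 ⇒ H
  [8] b0 r6: no row ⇒ E
  [9] b0 r6: had r6 ⇒ H
  [10] b0 r6: had r6 ⇒ H
  [11] b0 r9: had r6 ⇒ C
  [12] b0 r9: had r9 ⇒ H
  [13] b0 r9: had r9 ⇒ H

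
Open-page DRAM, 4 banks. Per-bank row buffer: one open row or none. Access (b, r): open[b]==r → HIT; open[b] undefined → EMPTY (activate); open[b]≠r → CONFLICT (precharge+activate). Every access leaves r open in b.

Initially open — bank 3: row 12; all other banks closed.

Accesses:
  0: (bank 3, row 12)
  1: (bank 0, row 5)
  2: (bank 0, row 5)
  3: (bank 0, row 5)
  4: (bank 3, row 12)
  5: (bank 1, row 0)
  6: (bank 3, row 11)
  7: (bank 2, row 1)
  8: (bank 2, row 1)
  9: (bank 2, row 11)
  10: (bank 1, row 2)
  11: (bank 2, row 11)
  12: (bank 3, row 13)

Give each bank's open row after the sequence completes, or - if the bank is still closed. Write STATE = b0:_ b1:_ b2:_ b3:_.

STATE = b0:5 b1:2 b2:11 b3:13

#0 (3,12) H  (was 12)
#1 (0,5) E
#2 (0,5) H  (was 5)
#3 (0,5) H  (was 5)
#4 (3,12) H  (was 12)
#5 (1,0) E
#6 (3,11) C  (was 12)
#7 (2,1) E
#8 (2,1) H  (was 1)
#9 (2,11) C  (was 1)
#10 (1,2) C  (was 0)
#11 (2,11) H  (was 11)
#12 (3,13) C  (was 11)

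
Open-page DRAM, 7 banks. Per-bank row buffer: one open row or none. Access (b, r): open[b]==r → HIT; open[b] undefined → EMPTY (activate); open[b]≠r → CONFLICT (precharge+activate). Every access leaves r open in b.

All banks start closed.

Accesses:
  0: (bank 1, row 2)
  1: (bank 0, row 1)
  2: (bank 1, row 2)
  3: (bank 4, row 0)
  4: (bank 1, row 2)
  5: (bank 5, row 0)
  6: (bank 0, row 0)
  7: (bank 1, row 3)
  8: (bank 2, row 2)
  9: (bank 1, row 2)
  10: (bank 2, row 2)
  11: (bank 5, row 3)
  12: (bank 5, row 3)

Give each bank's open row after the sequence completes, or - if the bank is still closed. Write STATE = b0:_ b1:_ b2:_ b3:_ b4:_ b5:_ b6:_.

STATE = b0:0 b1:2 b2:2 b3:- b4:0 b5:3 b6:-

0: bank 1 row 2 — prev None → EMPTY
1: bank 0 row 1 — prev None → EMPTY
2: bank 1 row 2 — prev 2 → HIT
3: bank 4 row 0 — prev None → EMPTY
4: bank 1 row 2 — prev 2 → HIT
5: bank 5 row 0 — prev None → EMPTY
6: bank 0 row 0 — prev 1 → CONFLICT
7: bank 1 row 3 — prev 2 → CONFLICT
8: bank 2 row 2 — prev None → EMPTY
9: bank 1 row 2 — prev 3 → CONFLICT
10: bank 2 row 2 — prev 2 → HIT
11: bank 5 row 3 — prev 0 → CONFLICT
12: bank 5 row 3 — prev 3 → HIT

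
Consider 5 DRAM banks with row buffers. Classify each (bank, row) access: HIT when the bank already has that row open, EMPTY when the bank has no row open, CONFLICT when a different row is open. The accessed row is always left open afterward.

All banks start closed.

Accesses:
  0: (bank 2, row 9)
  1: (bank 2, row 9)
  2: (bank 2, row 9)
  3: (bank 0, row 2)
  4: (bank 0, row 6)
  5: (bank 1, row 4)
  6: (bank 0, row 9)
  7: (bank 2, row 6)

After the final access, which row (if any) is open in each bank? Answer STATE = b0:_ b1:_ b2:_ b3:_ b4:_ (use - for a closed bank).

STATE = b0:9 b1:4 b2:6 b3:- b4:-

  [0] b2 r9: no row ⇒ E
  [1] b2 r9: had r9 ⇒ H
  [2] b2 r9: had r9 ⇒ H
  [3] b0 r2: no row ⇒ E
  [4] b0 r6: had r2 ⇒ C
  [5] b1 r4: no row ⇒ E
  [6] b0 r9: had r6 ⇒ C
  [7] b2 r6: had r9 ⇒ C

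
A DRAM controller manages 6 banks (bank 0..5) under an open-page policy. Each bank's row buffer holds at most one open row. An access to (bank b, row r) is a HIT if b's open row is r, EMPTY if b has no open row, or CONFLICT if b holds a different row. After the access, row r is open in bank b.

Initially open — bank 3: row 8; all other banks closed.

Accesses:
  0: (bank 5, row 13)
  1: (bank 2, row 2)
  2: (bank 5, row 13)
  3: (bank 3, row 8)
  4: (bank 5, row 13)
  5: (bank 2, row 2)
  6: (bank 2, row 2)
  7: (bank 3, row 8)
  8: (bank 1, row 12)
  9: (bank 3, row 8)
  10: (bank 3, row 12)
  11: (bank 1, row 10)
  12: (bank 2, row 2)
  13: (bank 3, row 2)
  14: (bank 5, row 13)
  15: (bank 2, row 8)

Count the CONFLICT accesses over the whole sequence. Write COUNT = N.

step 0: bank5 None->13 [EMPTY]
step 1: bank2 None->2 [EMPTY]
step 2: bank5 13->13 [HIT]
step 3: bank3 8->8 [HIT]
step 4: bank5 13->13 [HIT]
step 5: bank2 2->2 [HIT]
step 6: bank2 2->2 [HIT]
step 7: bank3 8->8 [HIT]
step 8: bank1 None->12 [EMPTY]
step 9: bank3 8->8 [HIT]
step 10: bank3 8->12 [CONFLICT]
step 11: bank1 12->10 [CONFLICT]
step 12: bank2 2->2 [HIT]
step 13: bank3 12->2 [CONFLICT]
step 14: bank5 13->13 [HIT]
step 15: bank2 2->8 [CONFLICT]

COUNT = 4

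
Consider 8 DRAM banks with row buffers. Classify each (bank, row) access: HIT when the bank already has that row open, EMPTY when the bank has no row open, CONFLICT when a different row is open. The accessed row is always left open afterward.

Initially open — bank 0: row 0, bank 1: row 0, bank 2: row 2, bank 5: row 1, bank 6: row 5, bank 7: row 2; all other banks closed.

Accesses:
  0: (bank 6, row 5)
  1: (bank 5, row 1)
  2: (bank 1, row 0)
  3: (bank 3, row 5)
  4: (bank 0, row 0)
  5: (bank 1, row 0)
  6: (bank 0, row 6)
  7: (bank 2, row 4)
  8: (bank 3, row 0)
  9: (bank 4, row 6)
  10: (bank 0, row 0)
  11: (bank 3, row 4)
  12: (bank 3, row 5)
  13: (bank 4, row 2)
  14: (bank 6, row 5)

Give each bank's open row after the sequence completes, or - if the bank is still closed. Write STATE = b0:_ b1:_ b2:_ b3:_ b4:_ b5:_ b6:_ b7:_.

step 0: bank6 5->5 [HIT]
step 1: bank5 1->1 [HIT]
step 2: bank1 0->0 [HIT]
step 3: bank3 None->5 [EMPTY]
step 4: bank0 0->0 [HIT]
step 5: bank1 0->0 [HIT]
step 6: bank0 0->6 [CONFLICT]
step 7: bank2 2->4 [CONFLICT]
step 8: bank3 5->0 [CONFLICT]
step 9: bank4 None->6 [EMPTY]
step 10: bank0 6->0 [CONFLICT]
step 11: bank3 0->4 [CONFLICT]
step 12: bank3 4->5 [CONFLICT]
step 13: bank4 6->2 [CONFLICT]
step 14: bank6 5->5 [HIT]

STATE = b0:0 b1:0 b2:4 b3:5 b4:2 b5:1 b6:5 b7:2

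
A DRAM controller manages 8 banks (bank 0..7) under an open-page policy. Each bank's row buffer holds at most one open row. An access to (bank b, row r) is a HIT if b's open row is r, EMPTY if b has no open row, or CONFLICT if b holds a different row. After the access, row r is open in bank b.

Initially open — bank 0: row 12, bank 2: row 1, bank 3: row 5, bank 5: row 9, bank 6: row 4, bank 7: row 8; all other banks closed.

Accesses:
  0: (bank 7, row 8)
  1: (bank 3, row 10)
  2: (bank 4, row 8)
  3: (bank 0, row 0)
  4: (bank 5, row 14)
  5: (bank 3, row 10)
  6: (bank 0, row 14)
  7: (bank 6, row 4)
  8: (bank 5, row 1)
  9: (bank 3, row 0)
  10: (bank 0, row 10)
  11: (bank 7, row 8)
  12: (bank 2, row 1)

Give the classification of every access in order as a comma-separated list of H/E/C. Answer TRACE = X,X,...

#0 (7,8) H  (was 8)
#1 (3,10) C  (was 5)
#2 (4,8) E
#3 (0,0) C  (was 12)
#4 (5,14) C  (was 9)
#5 (3,10) H  (was 10)
#6 (0,14) C  (was 0)
#7 (6,4) H  (was 4)
#8 (5,1) C  (was 14)
#9 (3,0) C  (was 10)
#10 (0,10) C  (was 14)
#11 (7,8) H  (was 8)
#12 (2,1) H  (was 1)

TRACE = H,C,E,C,C,H,C,H,C,C,C,H,H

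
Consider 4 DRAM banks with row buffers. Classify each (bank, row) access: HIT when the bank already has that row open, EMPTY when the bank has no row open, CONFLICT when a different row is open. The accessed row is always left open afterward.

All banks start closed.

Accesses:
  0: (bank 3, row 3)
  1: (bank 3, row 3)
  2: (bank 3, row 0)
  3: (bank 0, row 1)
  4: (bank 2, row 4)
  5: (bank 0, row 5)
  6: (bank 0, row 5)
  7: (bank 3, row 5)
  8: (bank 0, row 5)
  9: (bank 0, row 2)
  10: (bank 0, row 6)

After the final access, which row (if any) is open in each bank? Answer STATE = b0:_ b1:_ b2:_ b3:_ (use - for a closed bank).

STATE = b0:6 b1:- b2:4 b3:5

step 0: bank3 None->3 [EMPTY]
step 1: bank3 3->3 [HIT]
step 2: bank3 3->0 [CONFLICT]
step 3: bank0 None->1 [EMPTY]
step 4: bank2 None->4 [EMPTY]
step 5: bank0 1->5 [CONFLICT]
step 6: bank0 5->5 [HIT]
step 7: bank3 0->5 [CONFLICT]
step 8: bank0 5->5 [HIT]
step 9: bank0 5->2 [CONFLICT]
step 10: bank0 2->6 [CONFLICT]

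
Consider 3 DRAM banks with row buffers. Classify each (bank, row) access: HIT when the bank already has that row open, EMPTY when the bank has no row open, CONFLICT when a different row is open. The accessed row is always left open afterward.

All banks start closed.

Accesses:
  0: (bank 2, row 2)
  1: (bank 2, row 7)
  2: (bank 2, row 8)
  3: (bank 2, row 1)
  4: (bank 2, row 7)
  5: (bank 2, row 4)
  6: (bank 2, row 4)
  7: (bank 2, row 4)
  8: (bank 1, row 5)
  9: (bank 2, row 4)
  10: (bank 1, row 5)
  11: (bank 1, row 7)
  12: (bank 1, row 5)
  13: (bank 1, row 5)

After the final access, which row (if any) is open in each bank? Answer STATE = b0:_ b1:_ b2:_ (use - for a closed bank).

0: bank 2 row 2 — prev None → EMPTY
1: bank 2 row 7 — prev 2 → CONFLICT
2: bank 2 row 8 — prev 7 → CONFLICT
3: bank 2 row 1 — prev 8 → CONFLICT
4: bank 2 row 7 — prev 1 → CONFLICT
5: bank 2 row 4 — prev 7 → CONFLICT
6: bank 2 row 4 — prev 4 → HIT
7: bank 2 row 4 — prev 4 → HIT
8: bank 1 row 5 — prev None → EMPTY
9: bank 2 row 4 — prev 4 → HIT
10: bank 1 row 5 — prev 5 → HIT
11: bank 1 row 7 — prev 5 → CONFLICT
12: bank 1 row 5 — prev 7 → CONFLICT
13: bank 1 row 5 — prev 5 → HIT

STATE = b0:- b1:5 b2:4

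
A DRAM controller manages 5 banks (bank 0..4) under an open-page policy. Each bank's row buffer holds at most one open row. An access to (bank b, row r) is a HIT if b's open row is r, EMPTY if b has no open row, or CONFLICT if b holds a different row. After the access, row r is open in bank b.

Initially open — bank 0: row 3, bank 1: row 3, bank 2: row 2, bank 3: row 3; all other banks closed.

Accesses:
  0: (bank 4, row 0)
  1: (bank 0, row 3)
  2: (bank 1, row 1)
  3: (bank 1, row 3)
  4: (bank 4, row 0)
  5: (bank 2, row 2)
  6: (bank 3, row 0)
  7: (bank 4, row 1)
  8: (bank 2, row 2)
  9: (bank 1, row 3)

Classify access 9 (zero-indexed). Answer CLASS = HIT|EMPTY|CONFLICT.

CLASS = HIT

#0 (4,0) E
#1 (0,3) H  (was 3)
#2 (1,1) C  (was 3)
#3 (1,3) C  (was 1)
#4 (4,0) H  (was 0)
#5 (2,2) H  (was 2)
#6 (3,0) C  (was 3)
#7 (4,1) C  (was 0)
#8 (2,2) H  (was 2)
#9 (1,3) H  (was 3)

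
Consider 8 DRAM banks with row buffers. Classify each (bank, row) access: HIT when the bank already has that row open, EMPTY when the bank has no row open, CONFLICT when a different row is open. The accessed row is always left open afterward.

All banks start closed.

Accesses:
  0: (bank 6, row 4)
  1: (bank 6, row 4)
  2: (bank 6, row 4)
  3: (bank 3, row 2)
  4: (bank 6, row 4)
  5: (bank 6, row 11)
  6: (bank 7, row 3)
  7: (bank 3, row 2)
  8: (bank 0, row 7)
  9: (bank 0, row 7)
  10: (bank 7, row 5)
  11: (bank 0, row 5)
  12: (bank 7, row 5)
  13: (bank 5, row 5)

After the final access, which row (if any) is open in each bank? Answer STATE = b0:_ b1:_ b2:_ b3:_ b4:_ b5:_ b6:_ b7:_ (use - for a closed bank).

0: bank 6 row 4 — prev None → EMPTY
1: bank 6 row 4 — prev 4 → HIT
2: bank 6 row 4 — prev 4 → HIT
3: bank 3 row 2 — prev None → EMPTY
4: bank 6 row 4 — prev 4 → HIT
5: bank 6 row 11 — prev 4 → CONFLICT
6: bank 7 row 3 — prev None → EMPTY
7: bank 3 row 2 — prev 2 → HIT
8: bank 0 row 7 — prev None → EMPTY
9: bank 0 row 7 — prev 7 → HIT
10: bank 7 row 5 — prev 3 → CONFLICT
11: bank 0 row 5 — prev 7 → CONFLICT
12: bank 7 row 5 — prev 5 → HIT
13: bank 5 row 5 — prev None → EMPTY

STATE = b0:5 b1:- b2:- b3:2 b4:- b5:5 b6:11 b7:5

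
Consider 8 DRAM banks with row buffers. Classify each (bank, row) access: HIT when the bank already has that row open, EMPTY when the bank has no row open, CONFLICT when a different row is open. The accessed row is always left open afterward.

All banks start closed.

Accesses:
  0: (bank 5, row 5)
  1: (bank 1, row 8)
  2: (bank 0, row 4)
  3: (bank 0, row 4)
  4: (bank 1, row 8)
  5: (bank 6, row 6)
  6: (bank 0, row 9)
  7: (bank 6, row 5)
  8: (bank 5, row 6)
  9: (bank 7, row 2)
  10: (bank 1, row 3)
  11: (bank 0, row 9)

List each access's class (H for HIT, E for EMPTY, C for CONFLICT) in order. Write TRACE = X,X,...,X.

#0 (5,5) E
#1 (1,8) E
#2 (0,4) E
#3 (0,4) H  (was 4)
#4 (1,8) H  (was 8)
#5 (6,6) E
#6 (0,9) C  (was 4)
#7 (6,5) C  (was 6)
#8 (5,6) C  (was 5)
#9 (7,2) E
#10 (1,3) C  (was 8)
#11 (0,9) H  (was 9)

TRACE = E,E,E,H,H,E,C,C,C,E,C,H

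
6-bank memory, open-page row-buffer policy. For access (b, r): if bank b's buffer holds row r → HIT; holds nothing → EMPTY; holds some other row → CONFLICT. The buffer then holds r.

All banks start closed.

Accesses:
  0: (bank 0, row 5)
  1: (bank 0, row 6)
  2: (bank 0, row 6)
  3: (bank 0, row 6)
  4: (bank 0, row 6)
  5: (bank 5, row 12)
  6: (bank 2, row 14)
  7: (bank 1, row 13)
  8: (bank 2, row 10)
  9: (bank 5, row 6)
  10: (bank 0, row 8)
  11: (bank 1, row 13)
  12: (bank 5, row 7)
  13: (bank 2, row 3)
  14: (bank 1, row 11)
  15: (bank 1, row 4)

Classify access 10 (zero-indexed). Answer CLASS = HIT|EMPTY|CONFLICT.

0: bank 0 row 5 — prev None → EMPTY
1: bank 0 row 6 — prev 5 → CONFLICT
2: bank 0 row 6 — prev 6 → HIT
3: bank 0 row 6 — prev 6 → HIT
4: bank 0 row 6 — prev 6 → HIT
5: bank 5 row 12 — prev None → EMPTY
6: bank 2 row 14 — prev None → EMPTY
7: bank 1 row 13 — prev None → EMPTY
8: bank 2 row 10 — prev 14 → CONFLICT
9: bank 5 row 6 — prev 12 → CONFLICT
10: bank 0 row 8 — prev 6 → CONFLICT
11: bank 1 row 13 — prev 13 → HIT
12: bank 5 row 7 — prev 6 → CONFLICT
13: bank 2 row 3 — prev 10 → CONFLICT
14: bank 1 row 11 — prev 13 → CONFLICT
15: bank 1 row 4 — prev 11 → CONFLICT

CLASS = CONFLICT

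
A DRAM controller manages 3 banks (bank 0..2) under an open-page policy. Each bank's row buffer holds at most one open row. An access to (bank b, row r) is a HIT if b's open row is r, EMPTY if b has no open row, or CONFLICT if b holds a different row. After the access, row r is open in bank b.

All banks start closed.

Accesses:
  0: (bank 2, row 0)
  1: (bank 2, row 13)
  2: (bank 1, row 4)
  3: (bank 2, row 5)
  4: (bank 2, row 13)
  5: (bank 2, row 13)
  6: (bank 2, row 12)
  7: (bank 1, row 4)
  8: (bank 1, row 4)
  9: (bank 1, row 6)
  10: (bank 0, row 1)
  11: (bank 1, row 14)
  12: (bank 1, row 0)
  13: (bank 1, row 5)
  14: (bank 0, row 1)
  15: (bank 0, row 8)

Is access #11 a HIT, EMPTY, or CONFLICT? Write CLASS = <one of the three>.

CLASS = CONFLICT

step 0: bank2 None->0 [EMPTY]
step 1: bank2 0->13 [CONFLICT]
step 2: bank1 None->4 [EMPTY]
step 3: bank2 13->5 [CONFLICT]
step 4: bank2 5->13 [CONFLICT]
step 5: bank2 13->13 [HIT]
step 6: bank2 13->12 [CONFLICT]
step 7: bank1 4->4 [HIT]
step 8: bank1 4->4 [HIT]
step 9: bank1 4->6 [CONFLICT]
step 10: bank0 None->1 [EMPTY]
step 11: bank1 6->14 [CONFLICT]
step 12: bank1 14->0 [CONFLICT]
step 13: bank1 0->5 [CONFLICT]
step 14: bank0 1->1 [HIT]
step 15: bank0 1->8 [CONFLICT]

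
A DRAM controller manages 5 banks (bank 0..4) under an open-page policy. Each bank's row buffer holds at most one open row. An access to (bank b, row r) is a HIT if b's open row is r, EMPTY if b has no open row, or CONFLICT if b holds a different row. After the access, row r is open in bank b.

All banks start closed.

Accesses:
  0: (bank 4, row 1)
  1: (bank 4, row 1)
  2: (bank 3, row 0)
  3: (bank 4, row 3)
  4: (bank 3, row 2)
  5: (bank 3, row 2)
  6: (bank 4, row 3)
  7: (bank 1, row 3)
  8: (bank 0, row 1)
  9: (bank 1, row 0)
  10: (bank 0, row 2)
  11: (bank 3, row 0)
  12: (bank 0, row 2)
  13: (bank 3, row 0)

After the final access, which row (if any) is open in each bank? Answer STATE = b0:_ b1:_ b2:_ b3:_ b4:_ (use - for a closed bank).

STATE = b0:2 b1:0 b2:- b3:0 b4:3

0: bank 4 row 1 — prev None → EMPTY
1: bank 4 row 1 — prev 1 → HIT
2: bank 3 row 0 — prev None → EMPTY
3: bank 4 row 3 — prev 1 → CONFLICT
4: bank 3 row 2 — prev 0 → CONFLICT
5: bank 3 row 2 — prev 2 → HIT
6: bank 4 row 3 — prev 3 → HIT
7: bank 1 row 3 — prev None → EMPTY
8: bank 0 row 1 — prev None → EMPTY
9: bank 1 row 0 — prev 3 → CONFLICT
10: bank 0 row 2 — prev 1 → CONFLICT
11: bank 3 row 0 — prev 2 → CONFLICT
12: bank 0 row 2 — prev 2 → HIT
13: bank 3 row 0 — prev 0 → HIT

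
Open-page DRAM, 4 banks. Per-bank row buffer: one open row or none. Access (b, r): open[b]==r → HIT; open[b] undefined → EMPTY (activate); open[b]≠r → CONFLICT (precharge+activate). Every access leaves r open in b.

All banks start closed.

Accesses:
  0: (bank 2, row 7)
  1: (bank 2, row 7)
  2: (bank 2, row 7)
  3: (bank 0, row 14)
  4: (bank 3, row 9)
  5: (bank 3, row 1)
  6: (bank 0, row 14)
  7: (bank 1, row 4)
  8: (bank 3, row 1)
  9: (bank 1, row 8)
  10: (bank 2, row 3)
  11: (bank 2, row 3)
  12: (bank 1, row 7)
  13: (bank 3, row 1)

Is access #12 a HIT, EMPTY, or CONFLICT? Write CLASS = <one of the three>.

#0 (2,7) E
#1 (2,7) H  (was 7)
#2 (2,7) H  (was 7)
#3 (0,14) E
#4 (3,9) E
#5 (3,1) C  (was 9)
#6 (0,14) H  (was 14)
#7 (1,4) E
#8 (3,1) H  (was 1)
#9 (1,8) C  (was 4)
#10 (2,3) C  (was 7)
#11 (2,3) H  (was 3)
#12 (1,7) C  (was 8)
#13 (3,1) H  (was 1)

CLASS = CONFLICT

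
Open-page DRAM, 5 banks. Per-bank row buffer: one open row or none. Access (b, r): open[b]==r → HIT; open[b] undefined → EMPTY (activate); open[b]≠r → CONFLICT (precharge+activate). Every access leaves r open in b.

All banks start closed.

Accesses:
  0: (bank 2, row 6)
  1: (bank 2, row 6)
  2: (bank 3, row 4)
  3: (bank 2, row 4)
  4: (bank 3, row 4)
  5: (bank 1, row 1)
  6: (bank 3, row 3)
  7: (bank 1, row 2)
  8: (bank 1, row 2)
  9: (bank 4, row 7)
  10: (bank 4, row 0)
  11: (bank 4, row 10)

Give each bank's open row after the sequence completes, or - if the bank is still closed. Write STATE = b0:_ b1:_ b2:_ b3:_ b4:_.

#0 (2,6) E
#1 (2,6) H  (was 6)
#2 (3,4) E
#3 (2,4) C  (was 6)
#4 (3,4) H  (was 4)
#5 (1,1) E
#6 (3,3) C  (was 4)
#7 (1,2) C  (was 1)
#8 (1,2) H  (was 2)
#9 (4,7) E
#10 (4,0) C  (was 7)
#11 (4,10) C  (was 0)

STATE = b0:- b1:2 b2:4 b3:3 b4:10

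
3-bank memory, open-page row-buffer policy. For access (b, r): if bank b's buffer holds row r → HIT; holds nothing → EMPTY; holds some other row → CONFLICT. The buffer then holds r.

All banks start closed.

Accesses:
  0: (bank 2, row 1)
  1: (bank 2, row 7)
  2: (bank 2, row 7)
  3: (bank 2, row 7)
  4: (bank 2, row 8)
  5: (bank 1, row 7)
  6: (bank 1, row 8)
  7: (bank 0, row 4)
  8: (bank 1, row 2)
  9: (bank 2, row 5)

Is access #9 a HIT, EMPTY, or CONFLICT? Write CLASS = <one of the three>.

  [0] b2 r1: no row ⇒ E
  [1] b2 r7: had r1 ⇒ C
  [2] b2 r7: had r7 ⇒ H
  [3] b2 r7: had r7 ⇒ H
  [4] b2 r8: had r7 ⇒ C
  [5] b1 r7: no row ⇒ E
  [6] b1 r8: had r7 ⇒ C
  [7] b0 r4: no row ⇒ E
  [8] b1 r2: had r8 ⇒ C
  [9] b2 r5: had r8 ⇒ C

CLASS = CONFLICT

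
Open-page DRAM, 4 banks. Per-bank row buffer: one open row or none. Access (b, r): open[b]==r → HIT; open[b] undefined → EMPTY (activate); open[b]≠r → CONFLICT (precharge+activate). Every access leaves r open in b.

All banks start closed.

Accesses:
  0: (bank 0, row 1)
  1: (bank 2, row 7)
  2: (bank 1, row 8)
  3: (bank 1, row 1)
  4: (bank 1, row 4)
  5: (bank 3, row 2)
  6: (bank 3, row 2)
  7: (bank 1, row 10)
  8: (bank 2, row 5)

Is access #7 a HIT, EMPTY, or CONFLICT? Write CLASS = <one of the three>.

#0 (0,1) E
#1 (2,7) E
#2 (1,8) E
#3 (1,1) C  (was 8)
#4 (1,4) C  (was 1)
#5 (3,2) E
#6 (3,2) H  (was 2)
#7 (1,10) C  (was 4)
#8 (2,5) C  (was 7)

CLASS = CONFLICT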